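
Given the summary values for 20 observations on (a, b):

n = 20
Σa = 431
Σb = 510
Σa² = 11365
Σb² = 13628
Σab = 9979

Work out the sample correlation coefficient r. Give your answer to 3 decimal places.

-0.889

r = (nΣab − ΣaΣb) / √[(nΣa² − (Σa)²)(nΣb² − (Σb)²)]
Numerator: 20×9979 − 431×510 = -20230
Denominator: √[(227300 − 185761)(272560 − 260100)] = √[41539 × 12460] = 22750.2954
r = -20230 / 22750.2954 ≈ -0.889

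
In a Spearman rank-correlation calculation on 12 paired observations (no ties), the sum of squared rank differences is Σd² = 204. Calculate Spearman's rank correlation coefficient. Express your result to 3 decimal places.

0.287

ρ = 1 − 6Σd² / [n(n²−1)] = 1 − 6×204 / (12×143)
  = 1 − 1224/1716 = 1 − 0.7133 ≈ 0.287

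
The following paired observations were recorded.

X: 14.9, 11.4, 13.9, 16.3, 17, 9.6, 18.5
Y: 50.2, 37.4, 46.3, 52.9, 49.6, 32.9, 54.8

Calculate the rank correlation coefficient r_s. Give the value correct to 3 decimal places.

Rank X: 4, 2, 3, 5, 6, 1, 7
Rank Y: 5, 2, 3, 6, 4, 1, 7
d = rank(X) − rank(Y): -1, 0, 0, -1, 2, 0, 0; Σd² = 6
ρ = 1 − 6Σd² / [n(n²−1)] = 1 − 6×6 / (7×48) = 1 − 36/336 ≈ 0.893

0.893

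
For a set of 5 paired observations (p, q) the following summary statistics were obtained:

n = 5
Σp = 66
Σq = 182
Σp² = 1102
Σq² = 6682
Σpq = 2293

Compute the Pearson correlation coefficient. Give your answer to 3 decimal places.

-0.952

r = (nΣpq − ΣpΣq) / √[(nΣp² − (Σp)²)(nΣq² − (Σq)²)]
Numerator: 5×2293 − 66×182 = -547
Denominator: √[(5510 − 4356)(33410 − 33124)] = √[1154 × 286] = 574.4946
r = -547 / 574.4946 ≈ -0.952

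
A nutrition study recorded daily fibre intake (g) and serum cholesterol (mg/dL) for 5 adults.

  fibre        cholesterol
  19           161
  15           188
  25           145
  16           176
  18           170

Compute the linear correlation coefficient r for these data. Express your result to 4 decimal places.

n = 5, Σx = 93, Σy = 840, Σx² = 1791, Σy² = 142166, Σxy = 15380
nΣxy − ΣxΣy = 76900 − 78120 = -1220
nΣx² − (Σx)² = 8955 − 8649 = 306; nΣy² − (Σy)² = 710830 − 705600 = 5230
r = -1220 / √(306 × 5230) = -1220 / 1265.0613 ≈ -0.9644

-0.9644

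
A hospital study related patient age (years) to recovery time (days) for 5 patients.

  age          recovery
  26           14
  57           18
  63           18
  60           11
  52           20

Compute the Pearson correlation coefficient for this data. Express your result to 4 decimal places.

n = 5, Σx = 258, Σy = 81, Σx² = 14198, Σy² = 1365, Σxy = 4224
nΣxy − ΣxΣy = 21120 − 20898 = 222
nΣx² − (Σx)² = 70990 − 66564 = 4426; nΣy² − (Σy)² = 6825 − 6561 = 264
r = 222 / √(4426 × 264) = 222 / 1080.9551 ≈ 0.2054

0.2054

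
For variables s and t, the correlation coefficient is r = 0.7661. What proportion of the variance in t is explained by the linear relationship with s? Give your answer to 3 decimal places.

r² = (0.7661)² = 0.587

0.587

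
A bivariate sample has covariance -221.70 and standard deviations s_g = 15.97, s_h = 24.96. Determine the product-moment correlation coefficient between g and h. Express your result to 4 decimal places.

r = Cov(g,h) / (s_g · s_h) = -221.70 / (15.97 × 24.96)
  = -221.70 / 398.6112 ≈ -0.5562

-0.5562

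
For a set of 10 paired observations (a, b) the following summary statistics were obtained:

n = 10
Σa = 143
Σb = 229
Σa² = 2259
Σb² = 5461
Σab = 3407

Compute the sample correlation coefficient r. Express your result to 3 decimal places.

0.614

r = (nΣab − ΣaΣb) / √[(nΣa² − (Σa)²)(nΣb² − (Σb)²)]
Numerator: 10×3407 − 143×229 = 1323
Denominator: √[(22590 − 20449)(54610 − 52441)] = √[2141 × 2169] = 2154.9545
r = 1323 / 2154.9545 ≈ 0.614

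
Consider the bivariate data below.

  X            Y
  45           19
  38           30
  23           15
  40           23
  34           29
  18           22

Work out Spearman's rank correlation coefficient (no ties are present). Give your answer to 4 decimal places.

0.1429

Rank X: 6, 4, 2, 5, 3, 1
Rank Y: 2, 6, 1, 4, 5, 3
d = rank(X) − rank(Y): 4, -2, 1, 1, -2, -2; Σd² = 30
ρ = 1 − 6Σd² / [n(n²−1)] = 1 − 6×30 / (6×35) = 1 − 180/210 ≈ 0.1429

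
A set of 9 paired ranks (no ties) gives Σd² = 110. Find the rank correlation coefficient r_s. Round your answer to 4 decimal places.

0.0833

ρ = 1 − 6Σd² / [n(n²−1)] = 1 − 6×110 / (9×80)
  = 1 − 660/720 = 1 − 0.91667 ≈ 0.0833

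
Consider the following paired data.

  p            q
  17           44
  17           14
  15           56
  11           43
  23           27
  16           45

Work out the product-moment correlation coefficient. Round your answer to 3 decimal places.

n = 6, Σp = 99, Σq = 229, Σp² = 1709, Σq² = 9871, Σpq = 3640
nΣpq − ΣpΣq = 21840 − 22671 = -831
nΣp² − (Σp)² = 10254 − 9801 = 453; nΣq² − (Σq)² = 59226 − 52441 = 6785
r = -831 / √(453 × 6785) = -831 / 1753.1700 ≈ -0.474

-0.474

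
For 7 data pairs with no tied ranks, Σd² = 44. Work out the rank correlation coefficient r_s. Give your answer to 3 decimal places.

ρ = 1 − 6Σd² / [n(n²−1)] = 1 − 6×44 / (7×48)
  = 1 − 264/336 = 1 − 0.7857 ≈ 0.214

0.214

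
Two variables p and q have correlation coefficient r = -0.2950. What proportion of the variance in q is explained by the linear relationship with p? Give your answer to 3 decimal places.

r² = (-0.2950)² = 0.087

0.087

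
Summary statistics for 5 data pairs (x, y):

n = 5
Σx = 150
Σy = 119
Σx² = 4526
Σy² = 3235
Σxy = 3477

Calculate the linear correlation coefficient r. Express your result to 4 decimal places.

-0.9088

r = (nΣxy − ΣxΣy) / √[(nΣx² − (Σx)²)(nΣy² − (Σy)²)]
Numerator: 5×3477 − 150×119 = -465
Denominator: √[(22630 − 22500)(16175 − 14161)] = √[130 × 2014] = 511.6835
r = -465 / 511.6835 ≈ -0.9088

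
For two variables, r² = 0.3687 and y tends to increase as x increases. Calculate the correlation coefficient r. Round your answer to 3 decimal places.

|r| = √0.3687 = 0.607
The association is positive, so r = 0.607.

0.607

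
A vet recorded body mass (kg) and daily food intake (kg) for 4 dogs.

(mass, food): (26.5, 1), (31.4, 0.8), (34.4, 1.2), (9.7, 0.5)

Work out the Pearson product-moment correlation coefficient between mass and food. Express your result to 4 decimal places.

n = 4, Σx = 102, Σy = 3.5, Σx² = 2965.66, Σy² = 3.33, Σxy = 97.75
nΣxy − ΣxΣy = 391 − 357 = 34
nΣx² − (Σx)² = 11862.64 − 10404 = 1458.64; nΣy² − (Σy)² = 13.32 − 12.25 = 1.07
r = 34 / √(1458.64 × 1.07) = 34 / 39.5063 ≈ 0.8606

0.8606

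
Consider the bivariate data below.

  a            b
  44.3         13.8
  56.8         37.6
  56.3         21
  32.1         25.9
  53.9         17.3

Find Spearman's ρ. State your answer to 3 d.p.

0.400

Rank a: 2, 5, 4, 1, 3
Rank b: 1, 5, 3, 4, 2
d = rank(a) − rank(b): 1, 0, 1, -3, 1; Σd² = 12
ρ = 1 − 6Σd² / [n(n²−1)] = 1 − 6×12 / (5×24) = 1 − 72/120 ≈ 0.400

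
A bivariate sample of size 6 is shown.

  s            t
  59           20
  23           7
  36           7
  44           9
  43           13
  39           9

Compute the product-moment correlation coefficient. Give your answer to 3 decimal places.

0.872

n = 6, Σs = 244, Σt = 65, Σs² = 10612, Σt² = 829, Σst = 2899
nΣst − ΣsΣt = 17394 − 15860 = 1534
nΣs² − (Σs)² = 63672 − 59536 = 4136; nΣt² − (Σt)² = 4974 − 4225 = 749
r = 1534 / √(4136 × 749) = 1534 / 1760.0750 ≈ 0.872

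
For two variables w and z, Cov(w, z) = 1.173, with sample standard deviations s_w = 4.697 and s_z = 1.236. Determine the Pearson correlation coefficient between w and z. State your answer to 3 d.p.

0.202

r = Cov(w,z) / (s_w · s_z) = 1.173 / (4.697 × 1.236)
  = 1.173 / 5.8055 ≈ 0.202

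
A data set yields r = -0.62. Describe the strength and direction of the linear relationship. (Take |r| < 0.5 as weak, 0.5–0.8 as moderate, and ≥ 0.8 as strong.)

r = -0.62 < 0 so the relationship is negative.
|r| = 0.62, which falls in the moderate range.

moderate negative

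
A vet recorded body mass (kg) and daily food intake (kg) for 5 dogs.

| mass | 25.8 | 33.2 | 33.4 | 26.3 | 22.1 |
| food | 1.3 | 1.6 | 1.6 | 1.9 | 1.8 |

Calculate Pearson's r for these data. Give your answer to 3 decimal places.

-0.232

n = 5, Σx = 140.8, Σy = 8.2, Σx² = 4063.54, Σy² = 13.66, Σxy = 229.85
nΣxy − ΣxΣy = 1149.25 − 1154.56 = -5.31
nΣx² − (Σx)² = 20317.7 − 19824.64 = 493.06; nΣy² − (Σy)² = 68.3 − 67.24 = 1.06
r = -5.31 / √(493.06 × 1.06) = -5.31 / 22.8614 ≈ -0.232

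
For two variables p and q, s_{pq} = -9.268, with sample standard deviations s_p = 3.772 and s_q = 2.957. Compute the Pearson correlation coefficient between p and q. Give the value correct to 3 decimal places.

r = Cov(p,q) / (s_p · s_q) = -9.268 / (3.772 × 2.957)
  = -9.268 / 11.1538 ≈ -0.831

-0.831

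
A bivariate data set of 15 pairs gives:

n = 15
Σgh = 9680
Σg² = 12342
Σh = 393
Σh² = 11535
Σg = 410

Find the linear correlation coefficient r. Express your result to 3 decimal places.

-0.896

r = (nΣgh − ΣgΣh) / √[(nΣg² − (Σg)²)(nΣh² − (Σh)²)]
Numerator: 15×9680 − 410×393 = -15930
Denominator: √[(185130 − 168100)(173025 − 154449)] = √[17030 × 18576] = 17786.2104
r = -15930 / 17786.2104 ≈ -0.896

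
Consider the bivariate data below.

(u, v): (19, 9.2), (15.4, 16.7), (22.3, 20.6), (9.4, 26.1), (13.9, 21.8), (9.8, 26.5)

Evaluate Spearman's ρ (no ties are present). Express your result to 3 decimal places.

Rank u: 5, 4, 6, 1, 3, 2
Rank v: 1, 2, 3, 5, 4, 6
d = rank(u) − rank(v): 4, 2, 3, -4, -1, -4; Σd² = 62
ρ = 1 − 6Σd² / [n(n²−1)] = 1 − 6×62 / (6×35) = 1 − 372/210 ≈ -0.771

-0.771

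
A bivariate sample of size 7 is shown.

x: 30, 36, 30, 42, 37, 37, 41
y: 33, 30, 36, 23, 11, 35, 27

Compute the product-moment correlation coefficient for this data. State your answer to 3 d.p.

n = 7, Σx = 253, Σy = 195, Σx² = 9279, Σy² = 5889, Σxy = 6925
nΣxy − ΣxΣy = 48475 − 49335 = -860
nΣx² − (Σx)² = 64953 − 64009 = 944; nΣy² − (Σy)² = 41223 − 38025 = 3198
r = -860 / √(944 × 3198) = -860 / 1737.5017 ≈ -0.495

-0.495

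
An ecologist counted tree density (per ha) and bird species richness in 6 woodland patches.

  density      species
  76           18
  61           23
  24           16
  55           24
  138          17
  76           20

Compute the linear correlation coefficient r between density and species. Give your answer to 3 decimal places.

n = 6, Σx = 430, Σy = 118, Σx² = 37918, Σy² = 2374, Σxy = 8341
nΣxy − ΣxΣy = 50046 − 50740 = -694
nΣx² − (Σx)² = 227508 − 184900 = 42608; nΣy² − (Σy)² = 14244 − 13924 = 320
r = -694 / √(42608 × 320) = -694 / 3692.5005 ≈ -0.188

-0.188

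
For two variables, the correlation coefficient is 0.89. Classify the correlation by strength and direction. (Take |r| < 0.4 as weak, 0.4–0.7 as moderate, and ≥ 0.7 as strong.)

strong positive

r = 0.89 > 0 so the relationship is positive.
|r| = 0.89, which falls in the strong range.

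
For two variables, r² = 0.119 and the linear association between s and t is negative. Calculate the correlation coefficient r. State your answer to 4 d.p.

-0.3450

|r| = √0.119 = 0.3450
The association is negative, so r = −0.3450.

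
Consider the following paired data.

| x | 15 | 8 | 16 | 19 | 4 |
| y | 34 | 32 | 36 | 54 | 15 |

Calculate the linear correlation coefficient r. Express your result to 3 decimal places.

n = 5, Σx = 62, Σy = 171, Σx² = 922, Σy² = 6617, Σxy = 2428
nΣxy − ΣxΣy = 12140 − 10602 = 1538
nΣx² − (Σx)² = 4610 − 3844 = 766; nΣy² − (Σy)² = 33085 − 29241 = 3844
r = 1538 / √(766 × 3844) = 1538 / 1715.9557 ≈ 0.896

0.896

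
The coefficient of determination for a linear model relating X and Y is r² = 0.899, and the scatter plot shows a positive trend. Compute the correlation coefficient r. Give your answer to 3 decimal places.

|r| = √0.899 = 0.948
The association is positive, so r = 0.948.

0.948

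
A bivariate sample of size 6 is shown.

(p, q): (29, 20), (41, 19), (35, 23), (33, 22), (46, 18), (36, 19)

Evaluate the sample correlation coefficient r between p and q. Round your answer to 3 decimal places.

n = 6, Σp = 220, Σq = 121, Σp² = 8248, Σq² = 2459, Σpq = 4402
nΣpq − ΣpΣq = 26412 − 26620 = -208
nΣp² − (Σp)² = 49488 − 48400 = 1088; nΣq² − (Σq)² = 14754 − 14641 = 113
r = -208 / √(1088 × 113) = -208 / 350.6337 ≈ -0.593

-0.593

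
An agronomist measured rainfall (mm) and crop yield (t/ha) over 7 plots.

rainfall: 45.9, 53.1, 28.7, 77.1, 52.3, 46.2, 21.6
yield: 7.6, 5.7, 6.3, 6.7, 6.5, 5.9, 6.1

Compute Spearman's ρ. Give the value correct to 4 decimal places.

Rank rainfall: 3, 6, 2, 7, 5, 4, 1
Rank yield: 7, 1, 4, 6, 5, 2, 3
d = rank(rainfall) − rank(yield): -4, 5, -2, 1, 0, 2, -2; Σd² = 54
ρ = 1 − 6Σd² / [n(n²−1)] = 1 − 6×54 / (7×48) = 1 − 324/336 ≈ 0.0357

0.0357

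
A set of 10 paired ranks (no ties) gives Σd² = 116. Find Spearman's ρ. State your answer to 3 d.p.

ρ = 1 − 6Σd² / [n(n²−1)] = 1 − 6×116 / (10×99)
  = 1 − 696/990 = 1 − 0.7030 ≈ 0.297

0.297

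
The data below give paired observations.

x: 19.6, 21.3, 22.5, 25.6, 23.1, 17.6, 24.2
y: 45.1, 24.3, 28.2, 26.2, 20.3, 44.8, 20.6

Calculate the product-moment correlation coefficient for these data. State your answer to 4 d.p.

n = 7, Σx = 153.9, Σy = 209.5, Σx² = 3428.47, Σy² = 6949.67, Σxy = 4462.7
nΣxy − ΣxΣy = 31238.9 − 32242.05 = -1003.15
nΣx² − (Σx)² = 23999.29 − 23685.21 = 314.08; nΣy² − (Σy)² = 48647.69 − 43890.25 = 4757.44
r = -1003.15 / √(314.08 × 4757.44) = -1003.15 / 1222.3816 ≈ -0.8207

-0.8207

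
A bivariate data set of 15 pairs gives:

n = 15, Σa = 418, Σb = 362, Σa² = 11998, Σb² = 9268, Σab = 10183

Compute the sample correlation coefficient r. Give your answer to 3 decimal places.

r = (nΣab − ΣaΣb) / √[(nΣa² − (Σa)²)(nΣb² − (Σb)²)]
Numerator: 15×10183 − 418×362 = 1429
Denominator: √[(179970 − 174724)(139020 − 131044)] = √[5246 × 7976] = 6468.5467
r = 1429 / 6468.5467 ≈ 0.221

0.221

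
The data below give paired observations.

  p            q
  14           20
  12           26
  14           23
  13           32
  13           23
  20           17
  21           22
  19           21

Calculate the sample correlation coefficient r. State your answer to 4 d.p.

-0.6008

n = 8, Σp = 126, Σq = 184, Σp² = 2076, Σq² = 4372, Σpq = 2830
nΣpq − ΣpΣq = 22640 − 23184 = -544
nΣp² − (Σp)² = 16608 − 15876 = 732; nΣq² − (Σq)² = 34976 − 33856 = 1120
r = -544 / √(732 × 1120) = -544 / 905.4502 ≈ -0.6008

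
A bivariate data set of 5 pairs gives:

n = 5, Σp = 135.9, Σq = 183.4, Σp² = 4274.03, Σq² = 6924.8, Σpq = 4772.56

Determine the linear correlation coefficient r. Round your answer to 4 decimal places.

r = (nΣpq − ΣpΣq) / √[(nΣp² − (Σp)²)(nΣq² − (Σq)²)]
Numerator: 5×4772.56 − 135.9×183.4 = -1061.26
Denominator: √[(21370.15 − 18468.81)(34624 − 33635.56)] = √[2901.34 × 988.44] = 1693.4582
r = -1061.26 / 1693.4582 ≈ -0.6267

-0.6267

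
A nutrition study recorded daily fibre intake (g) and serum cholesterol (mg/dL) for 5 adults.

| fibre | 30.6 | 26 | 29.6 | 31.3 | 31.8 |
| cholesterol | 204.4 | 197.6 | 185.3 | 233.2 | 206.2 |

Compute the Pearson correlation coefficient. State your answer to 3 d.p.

n = 5, Σx = 149.3, Σy = 1026.7, Σx² = 4479.45, Σy² = 212061.89, Σxy = 30733.44
nΣxy − ΣxΣy = 153667.2 − 153286.31 = 380.89
nΣx² − (Σx)² = 22397.25 − 22290.49 = 106.76; nΣy² − (Σy)² = 1060309.45 − 1054112.89 = 6196.56
r = 380.89 / √(106.76 × 6196.56) = 380.89 / 813.3540 ≈ 0.468

0.468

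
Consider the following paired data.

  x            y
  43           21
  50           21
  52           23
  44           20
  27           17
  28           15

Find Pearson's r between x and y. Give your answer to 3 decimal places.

n = 6, Σx = 244, Σy = 117, Σx² = 10502, Σy² = 2325, Σxy = 4908
nΣxy − ΣxΣy = 29448 − 28548 = 900
nΣx² − (Σx)² = 63012 − 59536 = 3476; nΣy² − (Σy)² = 13950 − 13689 = 261
r = 900 / √(3476 × 261) = 900 / 952.4894 ≈ 0.945

0.945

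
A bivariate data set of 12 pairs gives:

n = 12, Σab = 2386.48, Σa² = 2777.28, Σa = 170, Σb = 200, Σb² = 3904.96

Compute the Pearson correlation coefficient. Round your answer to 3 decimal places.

-0.973

r = (nΣab − ΣaΣb) / √[(nΣa² − (Σa)²)(nΣb² − (Σb)²)]
Numerator: 12×2386.48 − 170×200 = -5362.24
Denominator: √[(33327.36 − 28900)(46859.52 − 40000)] = √[4427.36 × 6859.52] = 5510.8588
r = -5362.24 / 5510.8588 ≈ -0.973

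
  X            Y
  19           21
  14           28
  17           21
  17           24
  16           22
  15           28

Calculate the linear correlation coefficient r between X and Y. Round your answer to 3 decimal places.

n = 6, ΣX = 98, ΣY = 144, ΣX² = 1616, ΣY² = 3510, ΣXY = 2328
nΣXY − ΣXΣY = 13968 − 14112 = -144
nΣX² − (ΣX)² = 9696 − 9604 = 92; nΣY² − (ΣY)² = 21060 − 20736 = 324
r = -144 / √(92 × 324) = -144 / 172.6499 ≈ -0.834

-0.834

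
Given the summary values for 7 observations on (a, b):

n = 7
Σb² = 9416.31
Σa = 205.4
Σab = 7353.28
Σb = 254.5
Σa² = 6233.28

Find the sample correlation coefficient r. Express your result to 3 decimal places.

r = (nΣab − ΣaΣb) / √[(nΣa² − (Σa)²)(nΣb² − (Σb)²)]
Numerator: 7×7353.28 − 205.4×254.5 = -801.34
Denominator: √[(43632.96 − 42189.16)(65914.17 − 64770.25)] = √[1443.8 × 1143.92] = 1285.1427
r = -801.34 / 1285.1427 ≈ -0.624

-0.624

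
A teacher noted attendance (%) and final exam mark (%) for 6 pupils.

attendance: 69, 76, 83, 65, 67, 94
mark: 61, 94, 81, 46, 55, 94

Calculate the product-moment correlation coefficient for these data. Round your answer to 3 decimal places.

n = 6, Σx = 454, Σy = 431, Σx² = 34976, Σy² = 33095, Σxy = 33587
nΣxy − ΣxΣy = 201522 − 195674 = 5848
nΣx² − (Σx)² = 209856 − 206116 = 3740; nΣy² − (Σy)² = 198570 − 185761 = 12809
r = 5848 / √(3740 × 12809) = 5848 / 6921.3915 ≈ 0.845

0.845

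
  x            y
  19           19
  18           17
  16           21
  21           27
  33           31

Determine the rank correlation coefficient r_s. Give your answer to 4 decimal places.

Rank x: 3, 2, 1, 4, 5
Rank y: 2, 1, 3, 4, 5
d = rank(x) − rank(y): 1, 1, -2, 0, 0; Σd² = 6
ρ = 1 − 6Σd² / [n(n²−1)] = 1 − 6×6 / (5×24) = 1 − 36/120 ≈ 0.7000

0.7000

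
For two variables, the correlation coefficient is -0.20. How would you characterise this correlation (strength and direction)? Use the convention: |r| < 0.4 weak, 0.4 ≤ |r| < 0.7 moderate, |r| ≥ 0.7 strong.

weak negative

r = -0.20 < 0 so the relationship is negative.
|r| = 0.20, which falls in the weak range.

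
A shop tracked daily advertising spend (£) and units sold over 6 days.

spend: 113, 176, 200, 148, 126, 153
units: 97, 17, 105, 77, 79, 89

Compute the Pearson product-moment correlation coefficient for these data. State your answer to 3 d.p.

n = 6, Σx = 916, Σy = 464, Σx² = 144934, Σy² = 40814, Σxy = 69920
nΣxy − ΣxΣy = 419520 − 425024 = -5504
nΣx² − (Σx)² = 869604 − 839056 = 30548; nΣy² − (Σy)² = 244884 − 215296 = 29588
r = -5504 / √(30548 × 29588) = -5504 / 30064.1684 ≈ -0.183

-0.183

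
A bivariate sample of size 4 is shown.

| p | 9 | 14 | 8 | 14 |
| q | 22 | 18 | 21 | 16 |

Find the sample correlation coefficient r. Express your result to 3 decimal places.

n = 4, Σp = 45, Σq = 77, Σp² = 537, Σq² = 1505, Σpq = 842
nΣpq − ΣpΣq = 3368 − 3465 = -97
nΣp² − (Σp)² = 2148 − 2025 = 123; nΣq² − (Σq)² = 6020 − 5929 = 91
r = -97 / √(123 × 91) = -97 / 105.7970 ≈ -0.917

-0.917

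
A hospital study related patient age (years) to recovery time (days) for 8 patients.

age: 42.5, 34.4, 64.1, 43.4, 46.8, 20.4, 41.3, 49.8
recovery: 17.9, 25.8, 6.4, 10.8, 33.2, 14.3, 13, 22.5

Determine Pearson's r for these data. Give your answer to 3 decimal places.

n = 8, Σx = 342.7, Σy = 143.9, Σx² = 15774.11, Σy² = 3125.63, Σxy = 6030.11
nΣxy − ΣxΣy = 48240.88 − 49314.53 = -1073.65
nΣx² − (Σx)² = 126192.88 − 117443.29 = 8749.59; nΣy² − (Σy)² = 25005.04 − 20707.21 = 4297.83
r = -1073.65 / √(8749.59 × 4297.83) = -1073.65 / 6132.2305 ≈ -0.175

-0.175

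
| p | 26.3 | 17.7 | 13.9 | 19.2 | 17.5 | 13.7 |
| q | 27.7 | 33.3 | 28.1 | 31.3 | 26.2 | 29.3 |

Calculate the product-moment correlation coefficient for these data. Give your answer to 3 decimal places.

-0.094

n = 6, Σp = 108.3, Σq = 175.9, Σp² = 2060.77, Σq² = 5190.41, Σpq = 3169.38
nΣpq − ΣpΣq = 19016.28 − 19049.97 = -33.69
nΣp² − (Σp)² = 12364.62 − 11728.89 = 635.73; nΣq² − (Σq)² = 31142.46 − 30940.81 = 201.65
r = -33.69 / √(635.73 × 201.65) = -33.69 / 358.0432 ≈ -0.094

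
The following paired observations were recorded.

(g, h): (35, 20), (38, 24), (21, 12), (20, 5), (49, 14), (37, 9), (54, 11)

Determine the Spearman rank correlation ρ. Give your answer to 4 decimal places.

Rank g: 3, 5, 2, 1, 6, 4, 7
Rank h: 6, 7, 4, 1, 5, 2, 3
d = rank(g) − rank(h): -3, -2, -2, 0, 1, 2, 4; Σd² = 38
ρ = 1 − 6Σd² / [n(n²−1)] = 1 − 6×38 / (7×48) = 1 − 228/336 ≈ 0.3214

0.3214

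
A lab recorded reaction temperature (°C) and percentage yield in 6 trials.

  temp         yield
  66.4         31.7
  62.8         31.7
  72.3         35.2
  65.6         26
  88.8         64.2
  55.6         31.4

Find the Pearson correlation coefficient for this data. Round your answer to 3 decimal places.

0.887

n = 6, Σx = 411.5, Σy = 220.2, Σx² = 28860.25, Σy² = 9032.42, Σxy = 15793
nΣxy − ΣxΣy = 94758 − 90612.3 = 4145.7
nΣx² − (Σx)² = 173161.5 − 169332.25 = 3829.25; nΣy² − (Σy)² = 54194.52 − 48488.04 = 5706.48
r = 4145.7 / √(3829.25 × 5706.48) = 4145.7 / 4674.5629 ≈ 0.887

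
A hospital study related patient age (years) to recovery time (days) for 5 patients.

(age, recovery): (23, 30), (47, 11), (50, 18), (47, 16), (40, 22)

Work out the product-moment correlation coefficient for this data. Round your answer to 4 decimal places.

n = 5, Σx = 207, Σy = 97, Σx² = 9047, Σy² = 2085, Σxy = 3739
nΣxy − ΣxΣy = 18695 − 20079 = -1384
nΣx² − (Σx)² = 45235 − 42849 = 2386; nΣy² − (Σy)² = 10425 − 9409 = 1016
r = -1384 / √(2386 × 1016) = -1384 / 1556.9766 ≈ -0.8889

-0.8889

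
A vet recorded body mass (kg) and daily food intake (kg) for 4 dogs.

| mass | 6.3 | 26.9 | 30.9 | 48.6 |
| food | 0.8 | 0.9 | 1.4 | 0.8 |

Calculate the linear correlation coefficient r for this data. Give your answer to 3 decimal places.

0.101

n = 4, Σx = 112.7, Σy = 3.9, Σx² = 4080.07, Σy² = 4.05, Σxy = 111.39
nΣxy − ΣxΣy = 445.56 − 439.53 = 6.03
nΣx² − (Σx)² = 16320.28 − 12701.29 = 3618.99; nΣy² − (Σy)² = 16.2 − 15.21 = 0.99
r = 6.03 / √(3618.99 × 0.99) = 6.03 / 59.8565 ≈ 0.101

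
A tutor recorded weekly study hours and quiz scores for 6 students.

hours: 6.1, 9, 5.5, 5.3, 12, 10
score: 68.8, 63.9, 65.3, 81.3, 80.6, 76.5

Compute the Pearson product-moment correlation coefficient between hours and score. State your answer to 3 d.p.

n = 6, Σx = 47.9, Σy = 436.4, Σx² = 420.55, Σy² = 32039.04, Σxy = 3517.02
nΣxy − ΣxΣy = 21102.12 − 20903.56 = 198.56
nΣx² − (Σx)² = 2523.3 − 2294.41 = 228.89; nΣy² − (Σy)² = 192234.24 − 190444.96 = 1789.28
r = 198.56 / √(228.89 × 1789.28) = 198.56 / 639.9596 ≈ 0.310

0.310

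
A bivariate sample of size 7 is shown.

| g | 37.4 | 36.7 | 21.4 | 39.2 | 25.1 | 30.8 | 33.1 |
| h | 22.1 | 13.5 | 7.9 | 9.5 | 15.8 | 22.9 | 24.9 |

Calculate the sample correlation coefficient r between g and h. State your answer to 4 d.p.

n = 7, Σg = 223.7, Σh = 116.6, Σg² = 7414.51, Σh² = 2217.38, Σgh = 3789.54
nΣgh − ΣgΣh = 26526.78 − 26083.42 = 443.36
nΣg² − (Σg)² = 51901.57 − 50041.69 = 1859.88; nΣh² − (Σh)² = 15521.66 − 13595.56 = 1926.1
r = 443.36 / √(1859.88 × 1926.1) = 443.36 / 1892.7004 ≈ 0.2342

0.2342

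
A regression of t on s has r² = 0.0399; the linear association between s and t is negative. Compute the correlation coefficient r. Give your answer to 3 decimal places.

-0.200

|r| = √0.0399 = 0.200
The association is negative, so r = −0.200.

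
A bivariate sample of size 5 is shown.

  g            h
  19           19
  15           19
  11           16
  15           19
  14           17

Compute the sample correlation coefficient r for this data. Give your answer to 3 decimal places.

n = 5, Σg = 74, Σh = 90, Σg² = 1128, Σh² = 1628, Σgh = 1345
nΣgh − ΣgΣh = 6725 − 6660 = 65
nΣg² − (Σg)² = 5640 − 5476 = 164; nΣh² − (Σh)² = 8140 − 8100 = 40
r = 65 / √(164 × 40) = 65 / 80.9938 ≈ 0.803

0.803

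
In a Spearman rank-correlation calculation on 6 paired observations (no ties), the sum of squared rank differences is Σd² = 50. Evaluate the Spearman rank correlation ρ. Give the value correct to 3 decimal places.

-0.429

ρ = 1 − 6Σd² / [n(n²−1)] = 1 − 6×50 / (6×35)
  = 1 − 300/210 = 1 − 1.4286 ≈ -0.429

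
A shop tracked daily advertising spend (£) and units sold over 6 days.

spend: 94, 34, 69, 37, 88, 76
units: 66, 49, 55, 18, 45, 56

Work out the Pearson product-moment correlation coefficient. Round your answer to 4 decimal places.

0.6589

n = 6, Σx = 398, Σy = 289, Σx² = 29642, Σy² = 15267, Σxy = 20547
nΣxy − ΣxΣy = 123282 − 115022 = 8260
nΣx² − (Σx)² = 177852 − 158404 = 19448; nΣy² − (Σy)² = 91602 − 83521 = 8081
r = 8260 / √(19448 × 8081) = 8260 / 12536.3188 ≈ 0.6589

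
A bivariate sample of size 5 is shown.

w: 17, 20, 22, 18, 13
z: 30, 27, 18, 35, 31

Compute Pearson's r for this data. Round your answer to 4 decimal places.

-0.6818

n = 5, Σw = 90, Σz = 141, Σw² = 1666, Σz² = 4139, Σwz = 2479
nΣwz − ΣwΣz = 12395 − 12690 = -295
nΣw² − (Σw)² = 8330 − 8100 = 230; nΣz² − (Σz)² = 20695 − 19881 = 814
r = -295 / √(230 × 814) = -295 / 432.6893 ≈ -0.6818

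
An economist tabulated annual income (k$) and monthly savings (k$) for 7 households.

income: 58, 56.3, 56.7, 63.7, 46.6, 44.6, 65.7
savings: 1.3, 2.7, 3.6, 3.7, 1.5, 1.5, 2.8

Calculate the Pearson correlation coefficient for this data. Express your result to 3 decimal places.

0.649

n = 7, Σx = 391.6, Σy = 17.1, Σx² = 22283.48, Σy² = 47.97, Σxy = 987.98
nΣxy − ΣxΣy = 6915.86 − 6696.36 = 219.5
nΣx² − (Σx)² = 155984.36 − 153350.56 = 2633.8; nΣy² − (Σy)² = 335.79 − 292.41 = 43.38
r = 219.5 / √(2633.8 × 43.38) = 219.5 / 338.0152 ≈ 0.649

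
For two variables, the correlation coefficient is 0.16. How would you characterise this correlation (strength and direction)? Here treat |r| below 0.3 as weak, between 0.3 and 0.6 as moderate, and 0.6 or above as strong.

r = 0.16 > 0 so the relationship is positive.
|r| = 0.16, which falls in the weak range.

weak positive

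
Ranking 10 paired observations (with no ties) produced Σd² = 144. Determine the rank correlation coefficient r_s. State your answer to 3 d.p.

ρ = 1 − 6Σd² / [n(n²−1)] = 1 − 6×144 / (10×99)
  = 1 − 864/990 = 1 − 0.8727 ≈ 0.127

0.127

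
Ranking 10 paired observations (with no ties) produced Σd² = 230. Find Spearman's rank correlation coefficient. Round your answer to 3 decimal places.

-0.394

ρ = 1 − 6Σd² / [n(n²−1)] = 1 − 6×230 / (10×99)
  = 1 − 1380/990 = 1 − 1.3939 ≈ -0.394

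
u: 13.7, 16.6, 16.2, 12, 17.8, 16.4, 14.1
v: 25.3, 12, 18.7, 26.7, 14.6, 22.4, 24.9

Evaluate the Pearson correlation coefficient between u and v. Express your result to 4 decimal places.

n = 7, Σu = 106.8, Σv = 144.6, Σu² = 1654.3, Σv² = 3181.6, Σuv = 2147.48
nΣuv − ΣuΣv = 15032.36 − 15443.28 = -410.92
nΣu² − (Σu)² = 11580.1 − 11406.24 = 173.86; nΣv² − (Σv)² = 22271.2 − 20909.16 = 1362.04
r = -410.92 / √(173.86 × 1362.04) = -410.92 / 486.6254 ≈ -0.8444

-0.8444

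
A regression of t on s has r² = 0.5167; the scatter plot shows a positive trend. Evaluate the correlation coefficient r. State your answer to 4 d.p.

0.7188

|r| = √0.5167 = 0.7188
The association is positive, so r = 0.7188.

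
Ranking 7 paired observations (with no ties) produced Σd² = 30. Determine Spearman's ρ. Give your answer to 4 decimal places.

0.4643

ρ = 1 − 6Σd² / [n(n²−1)] = 1 − 6×30 / (7×48)
  = 1 − 180/336 = 1 − 0.53571 ≈ 0.4643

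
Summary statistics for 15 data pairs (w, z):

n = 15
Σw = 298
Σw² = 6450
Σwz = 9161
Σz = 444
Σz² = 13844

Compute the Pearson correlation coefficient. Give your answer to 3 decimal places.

r = (nΣwz − ΣwΣz) / √[(nΣw² − (Σw)²)(nΣz² − (Σz)²)]
Numerator: 15×9161 − 298×444 = 5103
Denominator: √[(96750 − 88804)(207660 − 197136)] = √[7946 × 10524] = 9144.5997
r = 5103 / 9144.5997 ≈ 0.558

0.558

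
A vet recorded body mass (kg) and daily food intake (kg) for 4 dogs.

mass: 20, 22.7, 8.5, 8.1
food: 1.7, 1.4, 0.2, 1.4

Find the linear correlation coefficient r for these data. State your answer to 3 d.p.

n = 4, Σx = 59.3, Σy = 4.7, Σx² = 1053.15, Σy² = 6.85, Σxy = 78.82
nΣxy − ΣxΣy = 315.28 − 278.71 = 36.57
nΣx² − (Σx)² = 4212.6 − 3516.49 = 696.11; nΣy² − (Σy)² = 27.4 − 22.09 = 5.31
r = 36.57 / √(696.11 × 5.31) = 36.57 / 60.7976 ≈ 0.602

0.602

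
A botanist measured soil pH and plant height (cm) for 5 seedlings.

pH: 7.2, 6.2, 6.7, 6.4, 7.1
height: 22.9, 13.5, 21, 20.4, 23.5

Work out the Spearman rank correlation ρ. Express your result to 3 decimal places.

Rank pH: 5, 1, 3, 2, 4
Rank height: 4, 1, 3, 2, 5
d = rank(pH) − rank(height): 1, 0, 0, 0, -1; Σd² = 2
ρ = 1 − 6Σd² / [n(n²−1)] = 1 − 6×2 / (5×24) = 1 − 12/120 ≈ 0.900

0.900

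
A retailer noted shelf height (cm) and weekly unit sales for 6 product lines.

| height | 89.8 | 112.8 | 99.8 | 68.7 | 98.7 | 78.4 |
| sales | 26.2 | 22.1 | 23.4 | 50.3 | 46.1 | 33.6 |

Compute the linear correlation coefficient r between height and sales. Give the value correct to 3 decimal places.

-0.633

n = 6, Σx = 548.2, Σy = 201.7, Σx² = 51355.86, Σy² = 7506.67, Σxy = 17820.88
nΣxy − ΣxΣy = 106925.28 − 110571.94 = -3646.66
nΣx² − (Σx)² = 308135.16 − 300523.24 = 7611.92; nΣy² − (Σy)² = 45040.02 − 40682.89 = 4357.13
r = -3646.66 / √(7611.92 × 4357.13) = -3646.66 / 5759.0038 ≈ -0.633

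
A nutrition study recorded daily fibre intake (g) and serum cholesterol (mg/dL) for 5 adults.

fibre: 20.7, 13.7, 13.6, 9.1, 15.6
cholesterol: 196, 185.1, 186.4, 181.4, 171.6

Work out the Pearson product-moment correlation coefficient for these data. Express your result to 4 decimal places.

0.4850

n = 5, Σx = 72.7, Σy = 920.5, Σx² = 1127.31, Σy² = 169775.49, Σxy = 13455.81
nΣxy − ΣxΣy = 67279.05 − 66920.35 = 358.7
nΣx² − (Σx)² = 5636.55 − 5285.29 = 351.26; nΣy² − (Σy)² = 848877.45 − 847320.25 = 1557.2
r = 358.7 / √(351.26 × 1557.2) = 358.7 / 739.5824 ≈ 0.4850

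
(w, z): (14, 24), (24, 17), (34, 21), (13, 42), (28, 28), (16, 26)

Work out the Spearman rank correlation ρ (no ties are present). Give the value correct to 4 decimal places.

Rank w: 2, 4, 6, 1, 5, 3
Rank z: 3, 1, 2, 6, 5, 4
d = rank(w) − rank(z): -1, 3, 4, -5, 0, -1; Σd² = 52
ρ = 1 − 6Σd² / [n(n²−1)] = 1 − 6×52 / (6×35) = 1 − 312/210 ≈ -0.4857

-0.4857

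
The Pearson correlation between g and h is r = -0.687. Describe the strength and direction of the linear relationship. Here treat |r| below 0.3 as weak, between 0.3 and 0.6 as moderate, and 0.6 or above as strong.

r = -0.687 < 0 so the relationship is negative.
|r| = 0.687, which falls in the strong range.

strong negative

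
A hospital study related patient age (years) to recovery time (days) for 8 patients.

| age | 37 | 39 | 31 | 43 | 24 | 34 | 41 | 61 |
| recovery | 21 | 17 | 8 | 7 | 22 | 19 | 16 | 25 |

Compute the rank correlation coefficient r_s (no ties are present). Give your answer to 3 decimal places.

Rank age: 4, 5, 2, 7, 1, 3, 6, 8
Rank recovery: 6, 4, 2, 1, 7, 5, 3, 8
d = rank(age) − rank(recovery): -2, 1, 0, 6, -6, -2, 3, 0; Σd² = 90
ρ = 1 − 6Σd² / [n(n²−1)] = 1 − 6×90 / (8×63) = 1 − 540/504 ≈ -0.071

-0.071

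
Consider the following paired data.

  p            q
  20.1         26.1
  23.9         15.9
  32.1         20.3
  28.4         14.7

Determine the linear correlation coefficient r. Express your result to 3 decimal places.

n = 4, Σp = 104.5, Σq = 77, Σp² = 2812.19, Σq² = 1562.2, Σpq = 1973.73
nΣpq − ΣpΣq = 7894.92 − 8046.5 = -151.58
nΣp² − (Σp)² = 11248.76 − 10920.25 = 328.51; nΣq² − (Σq)² = 6248.8 − 5929 = 319.8
r = -151.58 / √(328.51 × 319.8) = -151.58 / 324.1257 ≈ -0.468

-0.468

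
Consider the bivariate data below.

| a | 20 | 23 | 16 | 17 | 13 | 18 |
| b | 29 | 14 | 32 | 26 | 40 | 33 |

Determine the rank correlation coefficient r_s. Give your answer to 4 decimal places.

-0.7143

Rank a: 5, 6, 2, 3, 1, 4
Rank b: 3, 1, 4, 2, 6, 5
d = rank(a) − rank(b): 2, 5, -2, 1, -5, -1; Σd² = 60
ρ = 1 − 6Σd² / [n(n²−1)] = 1 − 6×60 / (6×35) = 1 − 360/210 ≈ -0.7143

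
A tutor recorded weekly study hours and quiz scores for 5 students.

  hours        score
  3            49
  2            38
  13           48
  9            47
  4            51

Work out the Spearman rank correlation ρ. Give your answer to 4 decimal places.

Rank hours: 2, 1, 5, 4, 3
Rank score: 4, 1, 3, 2, 5
d = rank(hours) − rank(score): -2, 0, 2, 2, -2; Σd² = 16
ρ = 1 − 6Σd² / [n(n²−1)] = 1 − 6×16 / (5×24) = 1 − 96/120 ≈ 0.2000

0.2000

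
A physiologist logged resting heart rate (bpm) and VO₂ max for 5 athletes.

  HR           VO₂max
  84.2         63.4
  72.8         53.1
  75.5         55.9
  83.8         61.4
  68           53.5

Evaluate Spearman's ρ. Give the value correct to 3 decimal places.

Rank HR: 5, 2, 3, 4, 1
Rank VO₂max: 5, 1, 3, 4, 2
d = rank(HR) − rank(VO₂max): 0, 1, 0, 0, -1; Σd² = 2
ρ = 1 − 6Σd² / [n(n²−1)] = 1 − 6×2 / (5×24) = 1 − 12/120 ≈ 0.900

0.900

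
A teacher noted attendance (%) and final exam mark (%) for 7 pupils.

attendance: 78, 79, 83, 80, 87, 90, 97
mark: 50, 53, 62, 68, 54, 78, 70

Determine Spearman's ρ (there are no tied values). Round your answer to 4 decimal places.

Rank attendance: 1, 2, 4, 3, 5, 6, 7
Rank mark: 1, 2, 4, 5, 3, 7, 6
d = rank(attendance) − rank(mark): 0, 0, 0, -2, 2, -1, 1; Σd² = 10
ρ = 1 − 6Σd² / [n(n²−1)] = 1 − 6×10 / (7×48) = 1 − 60/336 ≈ 0.8214

0.8214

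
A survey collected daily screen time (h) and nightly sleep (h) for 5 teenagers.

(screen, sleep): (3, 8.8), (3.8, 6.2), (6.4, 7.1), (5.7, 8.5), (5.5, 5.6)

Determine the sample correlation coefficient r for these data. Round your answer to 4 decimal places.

-0.2527

n = 5, Σx = 24.4, Σy = 36.2, Σx² = 127.14, Σy² = 269.9, Σxy = 174.65
nΣxy − ΣxΣy = 873.25 − 883.28 = -10.03
nΣx² − (Σx)² = 635.7 − 595.36 = 40.34; nΣy² − (Σy)² = 1349.5 − 1310.44 = 39.06
r = -10.03 / √(40.34 × 39.06) = -10.03 / 39.6948 ≈ -0.2527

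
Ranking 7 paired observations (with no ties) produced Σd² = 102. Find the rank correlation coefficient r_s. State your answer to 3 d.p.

-0.821

ρ = 1 − 6Σd² / [n(n²−1)] = 1 − 6×102 / (7×48)
  = 1 − 612/336 = 1 − 1.8214 ≈ -0.821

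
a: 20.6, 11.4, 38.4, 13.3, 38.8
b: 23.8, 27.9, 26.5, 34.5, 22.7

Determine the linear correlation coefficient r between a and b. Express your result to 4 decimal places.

-0.6141

n = 5, Σa = 122.5, Σb = 135.4, Σa² = 3711.21, Σb² = 3752.64, Σab = 3165.55
nΣab − ΣaΣb = 15827.75 − 16586.5 = -758.75
nΣa² − (Σa)² = 18556.05 − 15006.25 = 3549.8; nΣb² − (Σb)² = 18763.2 − 18333.16 = 430.04
r = -758.75 / √(3549.8 × 430.04) = -758.75 / 1235.5387 ≈ -0.6141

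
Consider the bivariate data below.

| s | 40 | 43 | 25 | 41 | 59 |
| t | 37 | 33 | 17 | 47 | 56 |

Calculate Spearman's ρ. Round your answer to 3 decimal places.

Rank s: 2, 4, 1, 3, 5
Rank t: 3, 2, 1, 4, 5
d = rank(s) − rank(t): -1, 2, 0, -1, 0; Σd² = 6
ρ = 1 − 6Σd² / [n(n²−1)] = 1 − 6×6 / (5×24) = 1 − 36/120 ≈ 0.700

0.700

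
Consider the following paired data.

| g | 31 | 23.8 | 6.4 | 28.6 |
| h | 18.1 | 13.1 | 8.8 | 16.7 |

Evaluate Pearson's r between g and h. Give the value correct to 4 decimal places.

0.9665

n = 4, Σg = 89.8, Σh = 56.7, Σg² = 2386.36, Σh² = 855.55, Σgh = 1406.82
nΣgh − ΣgΣh = 5627.28 − 5091.66 = 535.62
nΣg² − (Σg)² = 9545.44 − 8064.04 = 1481.4; nΣh² − (Σh)² = 3422.2 − 3214.89 = 207.31
r = 535.62 / √(1481.4 × 207.31) = 535.62 / 554.1742 ≈ 0.9665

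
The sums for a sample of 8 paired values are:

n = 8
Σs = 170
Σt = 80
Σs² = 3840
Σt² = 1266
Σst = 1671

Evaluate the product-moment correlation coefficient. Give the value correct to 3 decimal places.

r = (nΣst − ΣsΣt) / √[(nΣs² − (Σs)²)(nΣt² − (Σt)²)]
Numerator: 8×1671 − 170×80 = -232
Denominator: √[(30720 − 28900)(10128 − 6400)] = √[1820 × 3728] = 2604.7956
r = -232 / 2604.7956 ≈ -0.089

-0.089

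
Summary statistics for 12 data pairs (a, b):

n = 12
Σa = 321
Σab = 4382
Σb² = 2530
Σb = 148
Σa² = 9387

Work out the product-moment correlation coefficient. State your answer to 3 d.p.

r = (nΣab − ΣaΣb) / √[(nΣa² − (Σa)²)(nΣb² − (Σb)²)]
Numerator: 12×4382 − 321×148 = 5076
Denominator: √[(112644 − 103041)(30360 − 21904)] = √[9603 × 8456] = 9011.2689
r = 5076 / 9011.2689 ≈ 0.563

0.563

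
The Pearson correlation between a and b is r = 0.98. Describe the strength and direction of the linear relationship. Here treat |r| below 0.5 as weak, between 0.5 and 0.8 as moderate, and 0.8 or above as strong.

strong positive

r = 0.98 > 0 so the relationship is positive.
|r| = 0.98, which falls in the strong range.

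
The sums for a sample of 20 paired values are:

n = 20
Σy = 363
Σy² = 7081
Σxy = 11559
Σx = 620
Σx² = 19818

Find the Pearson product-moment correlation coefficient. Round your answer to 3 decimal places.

r = (nΣxy − ΣxΣy) / √[(nΣx² − (Σx)²)(nΣy² − (Σy)²)]
Numerator: 20×11559 − 620×363 = 6120
Denominator: √[(396360 − 384400)(141620 − 131769)] = √[11960 × 9851] = 10854.3982
r = 6120 / 10854.3982 ≈ 0.564

0.564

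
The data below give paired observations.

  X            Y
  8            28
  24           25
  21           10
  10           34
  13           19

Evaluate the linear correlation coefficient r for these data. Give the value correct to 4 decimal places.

-0.5568

n = 5, ΣX = 76, ΣY = 116, ΣX² = 1350, ΣY² = 3026, ΣXY = 1621
nΣXY − ΣXΣY = 8105 − 8816 = -711
nΣX² − (ΣX)² = 6750 − 5776 = 974; nΣY² − (ΣY)² = 15130 − 13456 = 1674
r = -711 / √(974 × 1674) = -711 / 1276.9009 ≈ -0.5568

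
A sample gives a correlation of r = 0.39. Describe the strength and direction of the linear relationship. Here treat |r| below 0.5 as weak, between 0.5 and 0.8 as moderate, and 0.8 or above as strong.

r = 0.39 > 0 so the relationship is positive.
|r| = 0.39, which falls in the weak range.

weak positive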